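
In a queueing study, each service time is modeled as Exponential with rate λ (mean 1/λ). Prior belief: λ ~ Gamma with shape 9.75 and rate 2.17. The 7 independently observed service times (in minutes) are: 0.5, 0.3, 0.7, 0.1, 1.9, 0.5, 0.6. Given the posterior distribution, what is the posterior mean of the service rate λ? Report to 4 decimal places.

With a Gamma(shape α, rate β) prior on the exponential rate λ, the posterior after n observations with total T = Σxᵢ is Gamma(α+n, β+T).
Sum of observations T = 4.6 minutes; n = 7.
Posterior: Gamma(9.75+7, 2.17+4.6) = Gamma(16.75, 6.77).
Posterior mean of λ = α/β = 16.75/6.77 = 2.4742.

2.4742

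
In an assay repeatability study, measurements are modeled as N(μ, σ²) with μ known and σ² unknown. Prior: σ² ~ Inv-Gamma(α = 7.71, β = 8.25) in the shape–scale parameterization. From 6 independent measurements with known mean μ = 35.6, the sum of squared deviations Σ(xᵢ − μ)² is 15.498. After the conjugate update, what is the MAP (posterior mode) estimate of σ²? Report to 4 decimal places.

1.3663

With known mean μ and an Inverse-Gamma(α, β) prior on σ², the Normal likelihood is conjugate: posterior is Inv-Gamma(α + n/2, β + Σ(xᵢ−μ)²/2).
Posterior: Inv-Gamma(7.71 + 6/2, 8.25 + 15.498/2) = Inv-Gamma(10.71, 15.9990).
Mode = β/(α+1) = 15.9990/11.71 = 1.3663.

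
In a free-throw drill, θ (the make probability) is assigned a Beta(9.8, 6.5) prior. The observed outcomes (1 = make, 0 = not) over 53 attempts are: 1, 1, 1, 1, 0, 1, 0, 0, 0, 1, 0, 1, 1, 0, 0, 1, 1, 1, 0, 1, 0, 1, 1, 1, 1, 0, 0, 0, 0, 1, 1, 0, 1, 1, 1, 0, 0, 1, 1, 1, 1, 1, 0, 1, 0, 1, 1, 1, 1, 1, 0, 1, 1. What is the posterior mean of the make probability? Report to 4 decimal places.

0.6320

The Beta prior is conjugate to a Binomial/Bernoulli likelihood; the update adds successes to α and failures to β.
Posterior: Beta(α+k, β+n−k) = Beta(9.8+34, 6.5+19) = Beta(43.8, 25.5).
Posterior mean = α/(α+β) = 43.8/69.3 = 0.6320.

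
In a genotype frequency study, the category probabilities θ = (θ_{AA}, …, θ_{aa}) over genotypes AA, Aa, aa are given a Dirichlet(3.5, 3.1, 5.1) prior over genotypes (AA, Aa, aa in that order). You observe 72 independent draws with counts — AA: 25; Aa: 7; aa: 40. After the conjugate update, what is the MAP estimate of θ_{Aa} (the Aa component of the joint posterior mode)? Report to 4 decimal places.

The Dirichlet prior is conjugate to the Multinomial likelihood: each posterior αⱼ = prior αⱼ + observed count nⱼ.
Posterior concentration: (28.5, 10.1, 45.1), total = 83.7.
Joint mode component: (α_{Aa}−1)/(Σα−K) = 9.1/80.7 = 0.1128.

0.1128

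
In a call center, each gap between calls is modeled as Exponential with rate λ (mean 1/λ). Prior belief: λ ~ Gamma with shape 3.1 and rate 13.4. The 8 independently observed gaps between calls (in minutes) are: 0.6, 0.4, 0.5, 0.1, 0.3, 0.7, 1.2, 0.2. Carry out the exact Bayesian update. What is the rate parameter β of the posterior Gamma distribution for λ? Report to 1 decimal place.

17.4

With a Gamma(shape α, rate β) prior on the exponential rate λ, the posterior after n observations with total T = Σxᵢ is Gamma(α+n, β+T).
Sum of observations T = 4.0 minutes; n = 8.
Posterior: Gamma(3.1+8, 13.4+4.0) = Gamma(11.1, 17.4).
Posterior β = 17.4.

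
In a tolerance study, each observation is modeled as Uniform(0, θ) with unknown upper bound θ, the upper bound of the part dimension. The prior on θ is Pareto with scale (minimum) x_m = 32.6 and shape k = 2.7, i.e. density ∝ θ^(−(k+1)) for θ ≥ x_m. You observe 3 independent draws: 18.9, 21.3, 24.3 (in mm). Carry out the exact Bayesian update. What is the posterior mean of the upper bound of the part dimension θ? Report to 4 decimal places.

39.5362

A Pareto(scale x_m, shape k) prior on the upper bound θ of Uniform(0, θ) is conjugate: posterior is Pareto(max(x_m, max xᵢ), k + n).
Sample maximum = 24.3; prior scale x_m = 32.6 → posterior scale = max = 32.6.
Posterior shape = 2.7 + 3 = 5.7.
E[θ|data] = k·x_m/(k−1) = 5.7·32.6/4.7 = 39.5362.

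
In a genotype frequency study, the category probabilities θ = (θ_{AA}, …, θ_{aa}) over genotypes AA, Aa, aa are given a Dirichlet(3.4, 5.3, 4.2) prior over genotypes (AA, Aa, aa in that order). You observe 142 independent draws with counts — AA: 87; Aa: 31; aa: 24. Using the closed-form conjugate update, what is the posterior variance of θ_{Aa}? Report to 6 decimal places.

0.001151

The Dirichlet prior is conjugate to the Multinomial likelihood: each posterior αⱼ = prior αⱼ + observed count nⱼ.
Posterior concentration: (90.4, 36.3, 28.2), total = 154.9.
Var[θ_j] = α_j(Σα−α_j)/((Σα)²(Σα+1)) = 36.3·118.6/(154.9²·155.9) = 0.001151.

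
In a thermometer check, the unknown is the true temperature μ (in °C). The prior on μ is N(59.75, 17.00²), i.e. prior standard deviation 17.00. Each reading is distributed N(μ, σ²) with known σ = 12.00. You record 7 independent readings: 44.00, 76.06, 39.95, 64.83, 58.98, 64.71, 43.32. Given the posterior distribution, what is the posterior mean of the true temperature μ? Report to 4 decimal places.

56.2292

For Normal data with known variance σ², a Normal(μ₀, σ₀²) prior on μ is conjugate. Posterior precision = 1/σ₀² + n/σ²; posterior mean is the precision-weighted average of μ₀ and x̄.
Σxᵢ = 44.00 + 76.06 + 39.95 + 64.83 + 58.98 + 64.71 + 43.32 = 391.85, so n·x̄ = 391.85.
σ₀² = 17.00² = 289, σ² = 12.00² = 144; σ² + n·σ₀² = 144 + 7·289 = 2167.
Posterior mean = (μ₀/σ₀² + n·x̄/σ²)/(1/σ₀² + n/σ²) = (σ²·μ₀ + σ₀²·n·x̄)/(σ² + n·σ₀²) = (144·59.75 + 289·391.85)/2167 = 121848.65/2167 = 56.2292.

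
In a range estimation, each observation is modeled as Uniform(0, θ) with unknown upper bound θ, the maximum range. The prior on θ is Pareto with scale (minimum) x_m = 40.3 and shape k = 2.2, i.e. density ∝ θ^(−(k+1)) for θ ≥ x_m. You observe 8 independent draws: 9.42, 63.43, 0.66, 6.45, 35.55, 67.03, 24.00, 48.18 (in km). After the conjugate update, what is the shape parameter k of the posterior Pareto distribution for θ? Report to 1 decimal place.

A Pareto(scale x_m, shape k) prior on the upper bound θ of Uniform(0, θ) is conjugate: posterior is Pareto(max(x_m, max xᵢ), k + n).
Sample maximum = 67.03; prior scale x_m = 40.3 → posterior scale = max = 67.03.
Posterior shape = 2.2 + 8 = 10.2.
Posterior shape k = 10.2.

10.2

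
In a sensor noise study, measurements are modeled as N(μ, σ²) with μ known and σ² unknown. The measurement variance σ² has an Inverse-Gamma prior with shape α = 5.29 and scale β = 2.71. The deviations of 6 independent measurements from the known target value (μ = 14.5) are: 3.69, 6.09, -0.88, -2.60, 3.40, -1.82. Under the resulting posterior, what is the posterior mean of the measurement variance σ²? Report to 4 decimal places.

With known mean μ and an Inverse-Gamma(α, β) prior on σ², the Normal likelihood is conjugate: posterior is Inv-Gamma(α + n/2, β + Σ(xᵢ−μ)²/2).
Σ(xᵢ−μ)² = (3.69)² + (6.09)² + (-0.88)² + (-2.60)² + (3.40)² + (-1.82)² = 73.1110.
Posterior: Inv-Gamma(5.29 + 6/2, 2.71 + 73.1110/2) = Inv-Gamma(8.29, 39.26550).
E[σ²|data] = β/(α−1) = 39.26550/7.29 = 5.3862.

5.3862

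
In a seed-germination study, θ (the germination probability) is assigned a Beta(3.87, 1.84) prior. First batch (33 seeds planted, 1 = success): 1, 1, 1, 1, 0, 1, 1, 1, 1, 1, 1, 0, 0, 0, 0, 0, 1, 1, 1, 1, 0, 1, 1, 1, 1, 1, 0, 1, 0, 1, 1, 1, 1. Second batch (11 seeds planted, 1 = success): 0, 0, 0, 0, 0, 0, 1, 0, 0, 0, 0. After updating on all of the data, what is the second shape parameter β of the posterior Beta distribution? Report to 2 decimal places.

20.84

The Beta prior is conjugate to a Binomial/Bernoulli likelihood; the update adds successes to α and failures to β.
After batch 1: Beta(3.87+24, 1.84+9) = Beta(27.87, 10.84).
After batch 2: Beta(27.87+1, 10.84+10) = Beta(28.87, 20.84).
Posterior β = 20.84.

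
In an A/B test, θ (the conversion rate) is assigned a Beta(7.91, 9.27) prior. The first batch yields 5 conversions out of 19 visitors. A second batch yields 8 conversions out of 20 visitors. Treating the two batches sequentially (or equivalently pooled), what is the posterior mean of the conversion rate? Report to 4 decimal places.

The Beta prior is conjugate to a Binomial/Bernoulli likelihood; the update adds successes to α and failures to β.
After batch 1: Beta(7.91+5, 9.27+14) = Beta(12.91, 23.27).
After batch 2: Beta(12.91+8, 23.27+12) = Beta(20.91, 35.27).
Posterior mean = α/(α+β) = 20.91/56.18 = 0.3722.

0.3722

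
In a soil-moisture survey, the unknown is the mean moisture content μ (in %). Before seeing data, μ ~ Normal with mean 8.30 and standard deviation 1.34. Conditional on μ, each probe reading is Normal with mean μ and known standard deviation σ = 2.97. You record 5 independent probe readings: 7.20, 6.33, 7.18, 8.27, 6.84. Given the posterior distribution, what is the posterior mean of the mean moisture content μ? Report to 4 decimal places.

For Normal data with known variance σ², a Normal(μ₀, σ₀²) prior on μ is conjugate. Posterior precision = 1/σ₀² + n/σ²; posterior mean is the precision-weighted average of μ₀ and x̄.
Σxᵢ = 7.20 + 6.33 + 7.18 + 8.27 + 6.84 = 35.82, so n·x̄ = 35.82.
σ₀² = 1.34² = 1.7956, σ² = 2.97² = 8.8209; σ² + n·σ₀² = 8.8209 + 5·1.7956 = 17.7989.
Posterior mean = (μ₀/σ₀² + n·x̄/σ²)/(1/σ₀² + n/σ²) = (σ²·μ₀ + σ₀²·n·x̄)/(σ² + n·σ₀²) = (8.8209·8.30 + 1.7956·35.82)/17.7989 = 137.531862/17.7989 = 7.7270.

7.7270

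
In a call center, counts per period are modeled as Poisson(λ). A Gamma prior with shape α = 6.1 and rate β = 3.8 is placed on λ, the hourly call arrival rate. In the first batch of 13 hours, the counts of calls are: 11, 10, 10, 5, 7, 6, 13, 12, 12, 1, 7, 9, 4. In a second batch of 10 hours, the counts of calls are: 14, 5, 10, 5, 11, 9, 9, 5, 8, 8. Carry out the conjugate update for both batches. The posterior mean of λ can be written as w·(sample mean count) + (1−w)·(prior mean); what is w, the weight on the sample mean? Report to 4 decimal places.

0.8582

With a Gamma(shape α, rate β) prior, the Poisson likelihood is conjugate: the posterior is Gamma(α + ΣXᵢ, β + n).
Total number of hours: n = 13 + 10 = 23.
Posterior mean = (α₀+S)/(β₀+n) = [n/(β₀+n)]·(S/n) + [β₀/(β₀+n)]·(α₀/β₀), so only n and β₀ enter the weight.
Weight on data w = n/(β₀+n) = 23/(3.8+23) = 23/26.8 = 0.8582.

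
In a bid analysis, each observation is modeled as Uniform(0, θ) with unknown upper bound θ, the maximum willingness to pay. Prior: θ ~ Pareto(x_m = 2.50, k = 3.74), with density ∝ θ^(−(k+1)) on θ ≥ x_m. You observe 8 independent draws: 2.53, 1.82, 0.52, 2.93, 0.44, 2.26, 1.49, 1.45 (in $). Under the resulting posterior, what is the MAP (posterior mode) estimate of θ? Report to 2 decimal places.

2.93

A Pareto(scale x_m, shape k) prior on the upper bound θ of Uniform(0, θ) is conjugate: posterior is Pareto(max(x_m, max xᵢ), k + n).
Sample maximum = 2.93; prior scale x_m = 2.50 → posterior scale = max = 2.93.
Posterior shape = 3.74 + 8 = 11.74.
The Pareto density is decreasing on [x_m, ∞), so the mode is x_m = 2.93.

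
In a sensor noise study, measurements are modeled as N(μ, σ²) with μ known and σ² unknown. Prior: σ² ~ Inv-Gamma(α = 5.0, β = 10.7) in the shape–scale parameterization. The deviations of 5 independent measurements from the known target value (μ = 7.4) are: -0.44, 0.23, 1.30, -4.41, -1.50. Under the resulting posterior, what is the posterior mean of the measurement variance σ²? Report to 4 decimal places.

3.4642

With known mean μ and an Inverse-Gamma(α, β) prior on σ², the Normal likelihood is conjugate: posterior is Inv-Gamma(α + n/2, β + Σ(xᵢ−μ)²/2).
Σ(xᵢ−μ)² = (-0.44)² + (0.23)² + (1.30)² + (-4.41)² + (-1.50)² = 23.6346.
Posterior: Inv-Gamma(5.0 + 5/2, 10.7 + 23.6346/2) = Inv-Gamma(7.50, 22.51730).
E[σ²|data] = β/(α−1) = 22.51730/6.50 = 3.4642.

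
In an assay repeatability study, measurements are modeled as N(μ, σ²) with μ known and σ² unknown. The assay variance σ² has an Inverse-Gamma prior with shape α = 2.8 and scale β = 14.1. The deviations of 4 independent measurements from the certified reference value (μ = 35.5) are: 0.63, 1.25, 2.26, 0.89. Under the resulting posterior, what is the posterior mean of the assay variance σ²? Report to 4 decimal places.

With known mean μ and an Inverse-Gamma(α, β) prior on σ², the Normal likelihood is conjugate: posterior is Inv-Gamma(α + n/2, β + Σ(xᵢ−μ)²/2).
Σ(xᵢ−μ)² = (0.63)² + (1.25)² + (2.26)² + (0.89)² = 7.8591.
Posterior: Inv-Gamma(2.8 + 4/2, 14.1 + 7.8591/2) = Inv-Gamma(4.80, 18.02955).
E[σ²|data] = β/(α−1) = 18.02955/3.80 = 4.7446.

4.7446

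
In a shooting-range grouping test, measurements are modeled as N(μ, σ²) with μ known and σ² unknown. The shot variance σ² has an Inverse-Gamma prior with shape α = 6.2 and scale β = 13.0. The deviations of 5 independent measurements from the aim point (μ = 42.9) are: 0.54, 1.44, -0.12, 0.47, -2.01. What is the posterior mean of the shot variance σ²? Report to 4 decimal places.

With known mean μ and an Inverse-Gamma(α, β) prior on σ², the Normal likelihood is conjugate: posterior is Inv-Gamma(α + n/2, β + Σ(xᵢ−μ)²/2).
Σ(xᵢ−μ)² = (0.54)² + (1.44)² + (-0.12)² + (0.47)² + (-2.01)² = 6.6406.
Posterior: Inv-Gamma(6.2 + 5/2, 13.0 + 6.6406/2) = Inv-Gamma(8.70, 16.32030).
E[σ²|data] = β/(α−1) = 16.32030/7.70 = 2.1195.

2.1195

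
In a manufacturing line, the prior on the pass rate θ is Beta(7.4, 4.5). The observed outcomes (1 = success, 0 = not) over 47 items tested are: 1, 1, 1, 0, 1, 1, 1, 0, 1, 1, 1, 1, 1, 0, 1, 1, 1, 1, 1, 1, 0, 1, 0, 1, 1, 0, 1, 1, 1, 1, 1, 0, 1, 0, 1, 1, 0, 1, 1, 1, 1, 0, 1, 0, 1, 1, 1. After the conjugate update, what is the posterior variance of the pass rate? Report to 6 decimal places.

The Beta prior is conjugate to a Binomial/Bernoulli likelihood; the update adds successes to α and failures to β.
Posterior: Beta(α+k, β+n−k) = Beta(7.4+36, 4.5+11) = Beta(43.4, 15.5).
Var = αβ/((α+β)²(α+β+1)) = 43.4·15.5/(58.9²·59.9) = 0.003237.

0.003237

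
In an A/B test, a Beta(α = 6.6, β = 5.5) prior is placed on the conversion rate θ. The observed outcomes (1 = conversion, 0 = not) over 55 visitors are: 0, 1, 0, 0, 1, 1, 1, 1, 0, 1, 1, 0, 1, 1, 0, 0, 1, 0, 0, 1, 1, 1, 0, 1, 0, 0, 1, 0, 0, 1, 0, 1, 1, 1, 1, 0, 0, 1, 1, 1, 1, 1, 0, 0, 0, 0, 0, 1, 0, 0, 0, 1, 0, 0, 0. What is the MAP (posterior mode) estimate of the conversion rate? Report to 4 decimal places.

0.5008

The Beta prior is conjugate to a Binomial/Bernoulli likelihood; the update adds successes to α and failures to β.
Posterior: Beta(α+k, β+n−k) = Beta(6.6+27, 5.5+28) = Beta(33.6, 33.5).
Mode of Beta(a,b) for a,b>1 is (a−1)/(a+b−2) = 32.6/65.1 = 0.5008.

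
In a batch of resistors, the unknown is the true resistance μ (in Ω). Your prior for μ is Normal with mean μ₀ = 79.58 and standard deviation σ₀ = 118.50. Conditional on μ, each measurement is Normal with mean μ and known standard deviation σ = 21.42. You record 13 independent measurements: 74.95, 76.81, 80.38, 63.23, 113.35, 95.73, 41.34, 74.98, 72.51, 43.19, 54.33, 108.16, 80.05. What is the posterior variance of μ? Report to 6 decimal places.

For Normal data with known variance σ², a Normal(μ₀, σ₀²) prior on μ is conjugate. Posterior precision = 1/σ₀² + n/σ²; posterior mean is the precision-weighted average of μ₀ and x̄.
σ₀² = 118.50² = 14042.25, σ² = 21.42² = 458.8164; σ² + n·σ₀² = 458.8164 + 13·14042.25 = 183008.0664.
Posterior precision = 1/σ₀² + n/σ² = 1/14042.25 + 13/458.8164 = (σ² + n·σ₀²)/(σ₀²σ²) = 183008.0664/(14042.25·458.8164); posterior variance σₙ² = σ₀²σ²/(σ² + n·σ₀²) = 14042.25·458.8164/183008.0664 = 35.205085.

35.205085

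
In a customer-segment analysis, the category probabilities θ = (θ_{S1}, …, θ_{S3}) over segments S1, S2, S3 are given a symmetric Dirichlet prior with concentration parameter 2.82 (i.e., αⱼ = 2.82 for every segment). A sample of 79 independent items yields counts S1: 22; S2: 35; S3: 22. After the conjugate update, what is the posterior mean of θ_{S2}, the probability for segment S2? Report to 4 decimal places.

The Dirichlet prior is conjugate to the Multinomial likelihood: each posterior αⱼ = prior αⱼ + observed count nⱼ.
Posterior concentration: (24.82, 37.82, 24.82), total = 87.46.
E[θ_{S2}|data] = α_{S2}/Σα = 37.82/87.46 = 0.4324.

0.4324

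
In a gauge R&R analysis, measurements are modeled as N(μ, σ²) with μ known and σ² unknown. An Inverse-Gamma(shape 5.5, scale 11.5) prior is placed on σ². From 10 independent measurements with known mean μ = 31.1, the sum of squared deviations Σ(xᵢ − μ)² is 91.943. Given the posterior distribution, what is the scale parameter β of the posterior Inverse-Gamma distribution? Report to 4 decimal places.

57.4715

With known mean μ and an Inverse-Gamma(α, β) prior on σ², the Normal likelihood is conjugate: posterior is Inv-Gamma(α + n/2, β + Σ(xᵢ−μ)²/2).
Posterior: Inv-Gamma(5.5 + 10/2, 11.5 + 91.943/2) = Inv-Gamma(10.50, 57.4715).
Posterior β = 57.4715.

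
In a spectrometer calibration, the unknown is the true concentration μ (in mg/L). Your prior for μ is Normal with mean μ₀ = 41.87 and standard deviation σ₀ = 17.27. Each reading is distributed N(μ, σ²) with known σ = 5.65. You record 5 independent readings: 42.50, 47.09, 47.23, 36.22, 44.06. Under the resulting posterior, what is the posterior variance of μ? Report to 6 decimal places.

For Normal data with known variance σ², a Normal(μ₀, σ₀²) prior on μ is conjugate. Posterior precision = 1/σ₀² + n/σ²; posterior mean is the precision-weighted average of μ₀ and x̄.
σ₀² = 17.27² = 298.2529, σ² = 5.65² = 31.9225; σ² + n·σ₀² = 31.9225 + 5·298.2529 = 1523.187.
Posterior precision = 1/σ₀² + n/σ² = 1/298.2529 + 5/31.9225 = (σ² + n·σ₀²)/(σ₀²σ²) = 1523.187/(298.2529·31.9225); posterior variance σₙ² = σ₀²σ²/(σ² + n·σ₀²) = 298.2529·31.9225/1523.187 = 6.250696.

6.250696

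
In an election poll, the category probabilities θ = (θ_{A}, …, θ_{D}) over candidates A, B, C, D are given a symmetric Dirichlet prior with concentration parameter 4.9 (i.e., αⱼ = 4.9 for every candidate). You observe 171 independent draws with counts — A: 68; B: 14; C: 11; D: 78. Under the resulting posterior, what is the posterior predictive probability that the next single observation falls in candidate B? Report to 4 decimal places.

0.0992

The Dirichlet prior is conjugate to the Multinomial likelihood: each posterior αⱼ = prior αⱼ + observed count nⱼ.
Posterior concentration: (72.9, 18.9, 15.9, 82.9), total = 190.6.
P(next = B | data) = α_{B}/Σα = 0.0992.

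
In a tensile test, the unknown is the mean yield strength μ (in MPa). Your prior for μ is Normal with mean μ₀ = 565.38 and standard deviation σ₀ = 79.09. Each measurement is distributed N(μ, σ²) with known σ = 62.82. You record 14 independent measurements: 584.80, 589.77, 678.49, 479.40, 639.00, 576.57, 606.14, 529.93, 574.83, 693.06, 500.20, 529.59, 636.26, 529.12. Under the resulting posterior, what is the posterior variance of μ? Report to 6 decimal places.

269.727458

For Normal data with known variance σ², a Normal(μ₀, σ₀²) prior on μ is conjugate. Posterior precision = 1/σ₀² + n/σ²; posterior mean is the precision-weighted average of μ₀ and x̄.
σ₀² = 79.09² = 6255.2281, σ² = 62.82² = 3946.3524; σ² + n·σ₀² = 3946.3524 + 14·6255.2281 = 91519.5458.
Posterior precision = 1/σ₀² + n/σ² = 1/6255.2281 + 14/3946.3524 = (σ² + n·σ₀²)/(σ₀²σ²) = 91519.5458/(6255.2281·3946.3524); posterior variance σₙ² = σ₀²σ²/(σ² + n·σ₀²) = 6255.2281·3946.3524/91519.5458 = 269.727458.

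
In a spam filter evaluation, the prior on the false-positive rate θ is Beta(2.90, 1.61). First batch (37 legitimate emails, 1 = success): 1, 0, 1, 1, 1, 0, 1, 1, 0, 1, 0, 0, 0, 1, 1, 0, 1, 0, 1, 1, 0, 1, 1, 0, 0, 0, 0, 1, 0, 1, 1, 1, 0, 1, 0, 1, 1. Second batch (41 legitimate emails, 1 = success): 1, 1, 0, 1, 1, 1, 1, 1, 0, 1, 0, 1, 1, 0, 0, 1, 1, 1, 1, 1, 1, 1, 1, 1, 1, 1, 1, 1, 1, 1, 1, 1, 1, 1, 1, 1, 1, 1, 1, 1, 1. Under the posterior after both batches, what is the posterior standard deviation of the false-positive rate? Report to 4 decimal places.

0.0488

The Beta prior is conjugate to a Binomial/Bernoulli likelihood; the update adds successes to α and failures to β.
After batch 1: Beta(2.90+21, 1.61+16) = Beta(23.90, 17.61).
After batch 2: Beta(23.90+36, 17.61+5) = Beta(59.90, 22.61).
Var = αβ/((α+β)²(α+β+1)) = 59.90·22.61/(82.51²·83.51) = 0.00238219; SD = √0.00238219 = 0.0488.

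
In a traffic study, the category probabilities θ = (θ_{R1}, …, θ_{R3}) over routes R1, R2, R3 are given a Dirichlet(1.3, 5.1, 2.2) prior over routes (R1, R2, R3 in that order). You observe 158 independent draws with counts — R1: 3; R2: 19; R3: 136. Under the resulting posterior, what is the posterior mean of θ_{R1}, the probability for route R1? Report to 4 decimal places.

The Dirichlet prior is conjugate to the Multinomial likelihood: each posterior αⱼ = prior αⱼ + observed count nⱼ.
Posterior concentration: (4.3, 24.1, 138.2), total = 166.6.
E[θ_{R1}|data] = α_{R1}/Σα = 4.3/166.6 = 0.0258.

0.0258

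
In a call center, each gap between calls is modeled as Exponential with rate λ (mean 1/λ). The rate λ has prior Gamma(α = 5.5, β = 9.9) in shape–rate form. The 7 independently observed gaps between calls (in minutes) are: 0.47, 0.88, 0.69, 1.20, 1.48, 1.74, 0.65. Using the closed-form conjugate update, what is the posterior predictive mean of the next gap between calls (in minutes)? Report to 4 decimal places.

With a Gamma(shape α, rate β) prior on the exponential rate λ, the posterior after n observations with total T = Σxᵢ is Gamma(α+n, β+T).
Sum of observations T = 7.11 minutes; n = 7.
Posterior: Gamma(5.5+7, 9.9+7.11) = Gamma(12.5, 17.01).
The predictive distribution for the next observation is Lomax; its mean is β/(α−1) = 17.01/11.5 = 1.4791.

1.4791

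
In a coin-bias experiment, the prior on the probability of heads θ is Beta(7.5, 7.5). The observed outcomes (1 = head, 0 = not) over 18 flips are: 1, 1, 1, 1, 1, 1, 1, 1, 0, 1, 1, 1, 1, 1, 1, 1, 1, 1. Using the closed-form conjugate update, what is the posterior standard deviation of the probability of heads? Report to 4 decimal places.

The Beta prior is conjugate to a Binomial/Bernoulli likelihood; the update adds successes to α and failures to β.
Posterior: Beta(α+k, β+n−k) = Beta(7.5+17, 7.5+1) = Beta(24.5, 8.5).
Var = αβ/((α+β)²(α+β+1)) = 24.5·8.5/(33.0²·34.0) = 0.00562443; SD = √0.00562443 = 0.0750.

0.0750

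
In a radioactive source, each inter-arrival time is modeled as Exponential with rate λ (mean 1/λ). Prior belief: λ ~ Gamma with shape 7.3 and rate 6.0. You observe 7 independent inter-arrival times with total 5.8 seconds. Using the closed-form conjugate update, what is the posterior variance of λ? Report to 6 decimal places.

With a Gamma(shape α, rate β) prior on the exponential rate λ, the posterior after n observations with total T = Σxᵢ is Gamma(α+n, β+T).
Posterior: Gamma(7.3+7, 6.0+5.8) = Gamma(14.3, 11.8).
Var = α/β² = 0.102700.

0.102700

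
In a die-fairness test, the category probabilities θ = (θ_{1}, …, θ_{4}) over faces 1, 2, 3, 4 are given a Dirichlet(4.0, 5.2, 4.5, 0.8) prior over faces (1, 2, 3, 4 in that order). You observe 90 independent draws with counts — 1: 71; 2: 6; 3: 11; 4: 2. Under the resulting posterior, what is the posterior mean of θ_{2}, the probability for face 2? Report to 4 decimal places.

The Dirichlet prior is conjugate to the Multinomial likelihood: each posterior αⱼ = prior αⱼ + observed count nⱼ.
Posterior concentration: (75.0, 11.2, 15.5, 2.8), total = 104.5.
E[θ_{2}|data] = α_{2}/Σα = 11.2/104.5 = 0.1072.

0.1072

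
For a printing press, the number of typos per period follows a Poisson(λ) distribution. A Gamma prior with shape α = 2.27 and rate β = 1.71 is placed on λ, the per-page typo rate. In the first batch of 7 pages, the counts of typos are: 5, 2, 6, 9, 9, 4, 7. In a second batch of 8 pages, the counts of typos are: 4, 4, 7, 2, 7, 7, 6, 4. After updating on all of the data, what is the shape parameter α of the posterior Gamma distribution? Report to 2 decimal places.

85.27

With a Gamma(shape α, rate β) prior, the Poisson likelihood is conjugate: the posterior is Gamma(α + ΣXᵢ, β + n).
Batch 1: sum of counts S = 42 over n = 7 pages.
After batch 1: Gamma(α+S, β+n) = Gamma(2.27+42, 1.71+7) = Gamma(44.27, 8.71).
Batch 2: sum of counts S = 41 over n = 8 pages.
After batch 2: Gamma(α+S, β+n) = Gamma(44.27+41, 8.71+8) = Gamma(85.27, 16.71).
Posterior α = 85.27.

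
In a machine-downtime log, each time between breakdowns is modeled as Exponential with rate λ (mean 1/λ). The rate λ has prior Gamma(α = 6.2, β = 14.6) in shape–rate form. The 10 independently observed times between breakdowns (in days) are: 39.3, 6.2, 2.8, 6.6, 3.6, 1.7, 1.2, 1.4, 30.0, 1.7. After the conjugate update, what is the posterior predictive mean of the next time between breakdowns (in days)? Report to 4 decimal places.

With a Gamma(shape α, rate β) prior on the exponential rate λ, the posterior after n observations with total T = Σxᵢ is Gamma(α+n, β+T).
Sum of observations T = 94.5 days; n = 10.
Posterior: Gamma(6.2+10, 14.6+94.5) = Gamma(16.2, 109.1).
The predictive distribution for the next observation is Lomax; its mean is β/(α−1) = 109.1/15.2 = 7.1776.

7.1776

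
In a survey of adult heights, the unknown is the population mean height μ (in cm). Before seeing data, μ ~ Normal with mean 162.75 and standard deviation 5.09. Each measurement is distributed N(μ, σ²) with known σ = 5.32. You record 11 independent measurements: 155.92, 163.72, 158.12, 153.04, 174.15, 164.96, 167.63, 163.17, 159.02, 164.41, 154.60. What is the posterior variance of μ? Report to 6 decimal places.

For Normal data with known variance σ², a Normal(μ₀, σ₀²) prior on μ is conjugate. Posterior precision = 1/σ₀² + n/σ²; posterior mean is the precision-weighted average of μ₀ and x̄.
σ₀² = 5.09² = 25.9081, σ² = 5.32² = 28.3024; σ² + n·σ₀² = 28.3024 + 11·25.9081 = 313.2915.
Posterior precision = 1/σ₀² + n/σ² = 1/25.9081 + 11/28.3024 = (σ² + n·σ₀²)/(σ₀²σ²) = 313.2915/(25.9081·28.3024); posterior variance σₙ² = σ₀²σ²/(σ² + n·σ₀²) = 25.9081·28.3024/313.2915 = 2.340508.

2.340508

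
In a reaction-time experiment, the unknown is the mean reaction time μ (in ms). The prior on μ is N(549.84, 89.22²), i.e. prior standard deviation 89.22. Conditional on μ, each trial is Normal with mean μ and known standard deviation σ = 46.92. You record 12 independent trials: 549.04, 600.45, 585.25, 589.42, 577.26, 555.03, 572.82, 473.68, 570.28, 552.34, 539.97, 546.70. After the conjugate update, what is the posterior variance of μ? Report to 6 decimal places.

For Normal data with known variance σ², a Normal(μ₀, σ₀²) prior on μ is conjugate. Posterior precision = 1/σ₀² + n/σ²; posterior mean is the precision-weighted average of μ₀ and x̄.
σ₀² = 89.22² = 7960.2084, σ² = 46.92² = 2201.4864; σ² + n·σ₀² = 2201.4864 + 12·7960.2084 = 97723.9872.
Posterior precision = 1/σ₀² + n/σ² = 1/7960.2084 + 12/2201.4864 = (σ² + n·σ₀²)/(σ₀²σ²) = 97723.9872/(7960.2084·2201.4864); posterior variance σₙ² = σ₀²σ²/(σ² + n·σ₀²) = 7960.2084·2201.4864/97723.9872 = 179.324351.

179.324351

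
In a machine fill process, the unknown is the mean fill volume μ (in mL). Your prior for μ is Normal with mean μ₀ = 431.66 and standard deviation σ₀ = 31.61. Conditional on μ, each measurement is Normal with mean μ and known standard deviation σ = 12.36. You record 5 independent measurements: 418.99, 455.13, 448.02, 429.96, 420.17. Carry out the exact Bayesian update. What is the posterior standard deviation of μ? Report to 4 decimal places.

For Normal data with known variance σ², a Normal(μ₀, σ₀²) prior on μ is conjugate. Posterior precision = 1/σ₀² + n/σ²; posterior mean is the precision-weighted average of μ₀ and x̄.
σ₀² = 31.61² = 999.1921, σ² = 12.36² = 152.7696; σ² + n·σ₀² = 152.7696 + 5·999.1921 = 5148.7301.
Posterior precision = 1/σ₀² + n/σ² = 1/999.1921 + 5/152.7696 = (σ² + n·σ₀²)/(σ₀²σ²) = 5148.7301/(999.1921·152.7696); posterior variance σₙ² = σ₀²σ²/(σ² + n·σ₀²) = 999.1921·152.7696/5148.7301 = 29.647345.
Posterior SD = √σₙ² = √(999.1921·152.7696/5148.7301) = 5.4449.

5.4449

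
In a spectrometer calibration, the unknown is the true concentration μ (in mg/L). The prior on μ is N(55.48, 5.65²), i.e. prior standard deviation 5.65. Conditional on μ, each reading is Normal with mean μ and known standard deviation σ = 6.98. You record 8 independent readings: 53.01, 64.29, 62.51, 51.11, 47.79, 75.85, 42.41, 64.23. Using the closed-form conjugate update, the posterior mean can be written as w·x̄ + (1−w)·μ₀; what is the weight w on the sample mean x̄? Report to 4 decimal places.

0.8398

For Normal data with known variance σ², a Normal(μ₀, σ₀²) prior on μ is conjugate. Posterior precision = 1/σ₀² + n/σ²; posterior mean is the precision-weighted average of μ₀ and x̄.
σ₀² = 5.65² = 31.9225, σ² = 6.98² = 48.7204. Prior precision 1/σ₀² = 1/31.9225; data precision n/σ² = 8/48.7204.
w = (n/σ²)/(1/σ₀² + n/σ²) = n·σ₀²/(σ² + n·σ₀²) = 8·31.9225/(48.7204 + 8·31.9225) = 255.38/304.1004 = 0.8398.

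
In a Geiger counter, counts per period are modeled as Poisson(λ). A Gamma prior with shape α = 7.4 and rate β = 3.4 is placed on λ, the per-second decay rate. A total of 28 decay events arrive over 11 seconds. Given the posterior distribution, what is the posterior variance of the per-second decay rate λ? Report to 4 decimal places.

With a Gamma(shape α, rate β) prior, the Poisson likelihood is conjugate: the posterior is Gamma(α + ΣXᵢ, β + n).
Posterior: Gamma(α+S, β+n) = Gamma(7.4+28, 3.4+11) = Gamma(35.4, 14.4).
Var = α/β² = 35.4/14.4² = 0.1707.

0.1707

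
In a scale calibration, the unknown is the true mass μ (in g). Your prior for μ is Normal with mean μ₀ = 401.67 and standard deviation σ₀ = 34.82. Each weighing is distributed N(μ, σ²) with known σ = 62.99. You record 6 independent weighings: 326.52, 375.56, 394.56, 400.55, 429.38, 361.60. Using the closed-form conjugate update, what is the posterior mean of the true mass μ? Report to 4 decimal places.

388.5291

For Normal data with known variance σ², a Normal(μ₀, σ₀²) prior on μ is conjugate. Posterior precision = 1/σ₀² + n/σ²; posterior mean is the precision-weighted average of μ₀ and x̄.
Σxᵢ = 326.52 + 375.56 + 394.56 + 400.55 + 429.38 + 361.60 = 2288.17, so n·x̄ = 2288.17.
σ₀² = 34.82² = 1212.4324, σ² = 62.99² = 3967.7401; σ² + n·σ₀² = 3967.7401 + 6·1212.4324 = 11242.3345.
Posterior mean = (μ₀/σ₀² + n·x̄/σ²)/(1/σ₀² + n/σ²) = (σ²·μ₀ + σ₀²·n·x̄)/(σ² + n·σ₀²) = (3967.7401·401.67 + 1212.4324·2288.17)/11242.3345 = 4367973.610675/11242.3345 = 388.5291.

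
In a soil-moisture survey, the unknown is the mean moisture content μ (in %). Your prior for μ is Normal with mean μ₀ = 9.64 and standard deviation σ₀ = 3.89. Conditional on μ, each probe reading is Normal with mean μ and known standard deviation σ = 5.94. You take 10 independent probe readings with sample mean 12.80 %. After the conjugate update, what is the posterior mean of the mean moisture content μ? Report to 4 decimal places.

12.2025

For Normal data with known variance σ², a Normal(μ₀, σ₀²) prior on μ is conjugate. Posterior precision = 1/σ₀² + n/σ²; posterior mean is the precision-weighted average of μ₀ and x̄.
n·x̄ = 10·12.80 = 128.
σ₀² = 3.89² = 15.1321, σ² = 5.94² = 35.2836; σ² + n·σ₀² = 35.2836 + 10·15.1321 = 186.6046.
Posterior mean = (μ₀/σ₀² + n·x̄/σ²)/(1/σ₀² + n/σ²) = (σ²·μ₀ + σ₀²·n·x̄)/(σ² + n·σ₀²) = (35.2836·9.64 + 15.1321·128)/186.6046 = 2277.042704/186.6046 = 12.2025.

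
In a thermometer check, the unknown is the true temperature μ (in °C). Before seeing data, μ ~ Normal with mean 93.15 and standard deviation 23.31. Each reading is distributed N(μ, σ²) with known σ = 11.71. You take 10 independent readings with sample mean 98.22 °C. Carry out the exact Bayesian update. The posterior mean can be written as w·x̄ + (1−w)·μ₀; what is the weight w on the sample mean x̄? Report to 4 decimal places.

0.9754

For Normal data with known variance σ², a Normal(μ₀, σ₀²) prior on μ is conjugate. Posterior precision = 1/σ₀² + n/σ²; posterior mean is the precision-weighted average of μ₀ and x̄.
σ₀² = 23.31² = 543.3561, σ² = 11.71² = 137.1241. Prior precision 1/σ₀² = 1/543.3561; data precision n/σ² = 10/137.1241.
w = (n/σ²)/(1/σ₀² + n/σ²) = n·σ₀²/(σ² + n·σ₀²) = 10·543.3561/(137.1241 + 10·543.3561) = 5433.561/5570.6851 = 0.9754.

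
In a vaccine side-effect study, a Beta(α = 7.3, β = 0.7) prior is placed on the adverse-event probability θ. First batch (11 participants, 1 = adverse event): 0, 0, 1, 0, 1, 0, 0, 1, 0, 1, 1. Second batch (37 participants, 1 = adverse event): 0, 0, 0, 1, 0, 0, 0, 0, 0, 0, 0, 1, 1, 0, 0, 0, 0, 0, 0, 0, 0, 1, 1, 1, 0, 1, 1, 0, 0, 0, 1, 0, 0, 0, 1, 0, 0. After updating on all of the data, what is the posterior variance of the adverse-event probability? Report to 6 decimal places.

0.004204

The Beta prior is conjugate to a Binomial/Bernoulli likelihood; the update adds successes to α and failures to β.
After batch 1: Beta(7.3+5, 0.7+6) = Beta(12.3, 6.7).
After batch 2: Beta(12.3+10, 6.7+27) = Beta(22.3, 33.7).
Var = αβ/((α+β)²(α+β+1)) = 22.3·33.7/(56.0²·57.0) = 0.004204.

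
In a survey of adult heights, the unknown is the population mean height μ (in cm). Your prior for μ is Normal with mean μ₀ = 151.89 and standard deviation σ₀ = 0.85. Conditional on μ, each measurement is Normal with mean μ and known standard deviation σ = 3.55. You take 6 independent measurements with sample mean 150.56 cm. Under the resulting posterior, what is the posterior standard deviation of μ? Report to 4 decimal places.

For Normal data with known variance σ², a Normal(μ₀, σ₀²) prior on μ is conjugate. Posterior precision = 1/σ₀² + n/σ²; posterior mean is the precision-weighted average of μ₀ and x̄.
σ₀² = 0.85² = 0.7225, σ² = 3.55² = 12.6025; σ² + n·σ₀² = 12.6025 + 6·0.7225 = 16.9375.
Posterior precision = 1/σ₀² + n/σ² = 1/0.7225 + 6/12.6025 = (σ² + n·σ₀²)/(σ₀²σ²) = 16.9375/(0.7225·12.6025); posterior variance σₙ² = σ₀²σ²/(σ² + n·σ₀²) = 0.7225·12.6025/16.9375 = 0.537583.
Posterior SD = √σₙ² = √(0.7225·12.6025/16.9375) = 0.7332.

0.7332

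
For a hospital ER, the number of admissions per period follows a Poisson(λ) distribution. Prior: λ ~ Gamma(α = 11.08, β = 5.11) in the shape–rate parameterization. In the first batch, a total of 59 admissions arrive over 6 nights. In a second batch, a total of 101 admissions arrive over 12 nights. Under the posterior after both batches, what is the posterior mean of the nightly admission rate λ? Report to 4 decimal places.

With a Gamma(shape α, rate β) prior, the Poisson likelihood is conjugate: the posterior is Gamma(α + ΣXᵢ, β + n).
After batch 1: Gamma(α+S, β+n) = Gamma(11.08+59, 5.11+6) = Gamma(70.08, 11.11).
After batch 2: Gamma(α+S, β+n) = Gamma(70.08+101, 11.11+12) = Gamma(171.08, 23.11).
Posterior mean = α/β = 171.08/23.11 = 7.4029.

7.4029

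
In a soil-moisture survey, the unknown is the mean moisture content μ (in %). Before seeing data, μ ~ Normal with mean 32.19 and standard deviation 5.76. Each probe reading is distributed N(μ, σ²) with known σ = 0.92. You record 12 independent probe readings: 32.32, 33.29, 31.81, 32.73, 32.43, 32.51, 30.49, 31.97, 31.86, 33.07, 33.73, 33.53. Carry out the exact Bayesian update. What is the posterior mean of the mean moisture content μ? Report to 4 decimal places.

For Normal data with known variance σ², a Normal(μ₀, σ₀²) prior on μ is conjugate. Posterior precision = 1/σ₀² + n/σ²; posterior mean is the precision-weighted average of μ₀ and x̄.
Σxᵢ = 32.32 + 33.29 + 31.81 + 32.73 + 32.43 + 32.51 + 30.49 + 31.97 + 31.86 + 33.07 + 33.73 + 33.53 = 389.74, so n·x̄ = 389.74.
σ₀² = 5.76² = 33.1776, σ² = 0.92² = 0.8464; σ² + n·σ₀² = 0.8464 + 12·33.1776 = 398.9776.
Posterior mean = (μ₀/σ₀² + n·x̄/σ²)/(1/σ₀² + n/σ²) = (σ²·μ₀ + σ₀²·n·x̄)/(σ² + n·σ₀²) = (0.8464·32.19 + 33.1776·389.74)/398.9776 = 12957.88344/398.9776 = 32.4777.

32.4777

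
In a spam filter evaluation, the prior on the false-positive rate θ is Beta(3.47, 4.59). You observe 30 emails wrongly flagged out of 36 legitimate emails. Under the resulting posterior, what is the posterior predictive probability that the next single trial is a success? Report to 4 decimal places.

0.7596

The Beta prior is conjugate to a Binomial/Bernoulli likelihood; the update adds successes to α and failures to β.
Posterior: Beta(α+k, β+n−k) = Beta(3.47+30, 4.59+6) = Beta(33.47, 10.59).
For a single future Bernoulli trial, P(success | data) = α/(α+β) = 0.7596.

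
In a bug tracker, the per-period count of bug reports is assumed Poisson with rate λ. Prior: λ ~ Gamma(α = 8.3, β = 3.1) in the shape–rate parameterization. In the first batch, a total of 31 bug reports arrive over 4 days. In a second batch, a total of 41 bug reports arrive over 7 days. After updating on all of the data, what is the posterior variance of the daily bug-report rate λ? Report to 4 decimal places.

0.4039

With a Gamma(shape α, rate β) prior, the Poisson likelihood is conjugate: the posterior is Gamma(α + ΣXᵢ, β + n).
After batch 1: Gamma(α+S, β+n) = Gamma(8.3+31, 3.1+4) = Gamma(39.3, 7.1).
After batch 2: Gamma(α+S, β+n) = Gamma(39.3+41, 7.1+7) = Gamma(80.3, 14.1).
Var = α/β² = 80.3/14.1² = 0.4039.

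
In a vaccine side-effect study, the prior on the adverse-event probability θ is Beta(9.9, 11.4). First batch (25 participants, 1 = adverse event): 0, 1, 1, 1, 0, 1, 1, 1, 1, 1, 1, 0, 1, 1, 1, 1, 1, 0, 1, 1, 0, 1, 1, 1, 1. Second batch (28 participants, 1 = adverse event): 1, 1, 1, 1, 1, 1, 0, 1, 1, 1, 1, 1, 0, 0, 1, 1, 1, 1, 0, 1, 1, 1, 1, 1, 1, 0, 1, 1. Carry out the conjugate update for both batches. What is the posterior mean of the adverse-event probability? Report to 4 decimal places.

The Beta prior is conjugate to a Binomial/Bernoulli likelihood; the update adds successes to α and failures to β.
After batch 1: Beta(9.9+20, 11.4+5) = Beta(29.9, 16.4).
After batch 2: Beta(29.9+23, 16.4+5) = Beta(52.9, 21.4).
Posterior mean = α/(α+β) = 52.9/74.3 = 0.7120.

0.7120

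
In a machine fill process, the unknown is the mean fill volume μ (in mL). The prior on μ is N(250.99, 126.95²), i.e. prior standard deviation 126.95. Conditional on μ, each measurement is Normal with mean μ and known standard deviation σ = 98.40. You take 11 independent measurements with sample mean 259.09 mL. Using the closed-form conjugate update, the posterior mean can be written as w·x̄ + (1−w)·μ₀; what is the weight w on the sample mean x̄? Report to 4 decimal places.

0.9482

For Normal data with known variance σ², a Normal(μ₀, σ₀²) prior on μ is conjugate. Posterior precision = 1/σ₀² + n/σ²; posterior mean is the precision-weighted average of μ₀ and x̄.
σ₀² = 126.95² = 16116.3025, σ² = 98.40² = 9682.56. Prior precision 1/σ₀² = 1/16116.3025; data precision n/σ² = 11/9682.56.
w = (n/σ²)/(1/σ₀² + n/σ²) = n·σ₀²/(σ² + n·σ₀²) = 11·16116.3025/(9682.56 + 11·16116.3025) = 177279.3275/186961.8875 = 0.9482.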